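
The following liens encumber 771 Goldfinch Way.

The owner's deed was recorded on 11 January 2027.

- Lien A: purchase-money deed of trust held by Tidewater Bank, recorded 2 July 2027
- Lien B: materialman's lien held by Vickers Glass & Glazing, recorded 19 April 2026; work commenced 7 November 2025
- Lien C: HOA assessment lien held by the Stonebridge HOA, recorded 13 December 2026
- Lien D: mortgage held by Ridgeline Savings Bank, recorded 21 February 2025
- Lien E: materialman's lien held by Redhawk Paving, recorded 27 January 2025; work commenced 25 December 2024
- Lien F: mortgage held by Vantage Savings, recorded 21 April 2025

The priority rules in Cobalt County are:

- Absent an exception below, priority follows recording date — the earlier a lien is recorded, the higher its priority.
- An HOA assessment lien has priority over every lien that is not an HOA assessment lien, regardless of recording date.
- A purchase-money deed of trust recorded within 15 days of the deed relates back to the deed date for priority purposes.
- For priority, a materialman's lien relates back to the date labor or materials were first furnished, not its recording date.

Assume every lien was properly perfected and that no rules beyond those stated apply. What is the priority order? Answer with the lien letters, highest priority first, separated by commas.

C, E, D, F, B, A

Effective dates after the stated exceptions: A was recorded 172 days after the deed — beyond 15 days — so no relation-back applies; B relates back to 7 November 2025 (work commenced); E's effective date is 25 December 2024, when work began.
As an HOA assessment lien, C is senior to every other lien.
The other liens, earliest effective date first: E (25 December 2024), D (21 February 2025), F (21 April 2025), B (7 November 2025), A (2 July 2027).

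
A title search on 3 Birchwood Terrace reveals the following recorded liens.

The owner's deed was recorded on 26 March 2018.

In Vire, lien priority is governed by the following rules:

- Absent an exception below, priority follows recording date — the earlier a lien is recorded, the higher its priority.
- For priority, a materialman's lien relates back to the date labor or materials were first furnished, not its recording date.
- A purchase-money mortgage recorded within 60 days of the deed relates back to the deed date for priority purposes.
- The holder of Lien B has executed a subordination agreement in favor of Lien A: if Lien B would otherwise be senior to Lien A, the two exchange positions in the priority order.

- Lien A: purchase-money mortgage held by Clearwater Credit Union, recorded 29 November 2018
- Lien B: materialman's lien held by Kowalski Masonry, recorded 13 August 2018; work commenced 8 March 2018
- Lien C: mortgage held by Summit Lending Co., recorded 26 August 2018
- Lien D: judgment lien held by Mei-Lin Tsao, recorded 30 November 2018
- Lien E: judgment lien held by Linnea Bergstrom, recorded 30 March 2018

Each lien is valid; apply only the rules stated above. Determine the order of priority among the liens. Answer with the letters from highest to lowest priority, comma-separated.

A, E, C, B, D

First, effective dates: A missed the 60-day window (248 days after the deed), so its recording date stands; B is treated as recorded 8 March 2018, the work-commencement date.
By effective date: B (8 March 2018), E (30 March 2018), C (26 August 2018), A (29 November 2018), D (30 November 2018).
The subordination applies — B was senior to A — so B and A swap.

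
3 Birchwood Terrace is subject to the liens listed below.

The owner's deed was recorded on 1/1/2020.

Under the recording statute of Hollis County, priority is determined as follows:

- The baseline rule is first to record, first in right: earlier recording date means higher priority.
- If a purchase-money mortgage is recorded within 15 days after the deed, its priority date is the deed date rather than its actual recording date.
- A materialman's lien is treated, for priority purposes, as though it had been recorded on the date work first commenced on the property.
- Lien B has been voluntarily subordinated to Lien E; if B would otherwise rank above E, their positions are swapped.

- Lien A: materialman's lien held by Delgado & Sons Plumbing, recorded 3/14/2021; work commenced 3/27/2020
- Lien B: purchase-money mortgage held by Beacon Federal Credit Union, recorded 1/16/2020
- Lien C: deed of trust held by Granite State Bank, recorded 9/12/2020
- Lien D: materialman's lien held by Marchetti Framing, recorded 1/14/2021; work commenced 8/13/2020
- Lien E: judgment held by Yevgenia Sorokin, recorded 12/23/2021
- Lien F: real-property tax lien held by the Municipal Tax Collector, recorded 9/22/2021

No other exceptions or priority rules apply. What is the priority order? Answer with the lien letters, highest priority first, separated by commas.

E, A, D, C, F, B

Adjusting effective dates: A relates back to 3/27/2020 (work commenced); B's effective date is the deed date, 1/1/2020; D's effective date is 8/13/2020, when work began.
By effective date: B (1/1/2020), A (3/27/2020), D (8/13/2020), C (9/12/2020), F (9/22/2021), E (12/23/2021).
The subordination applies — B was senior to E — so B and E swap.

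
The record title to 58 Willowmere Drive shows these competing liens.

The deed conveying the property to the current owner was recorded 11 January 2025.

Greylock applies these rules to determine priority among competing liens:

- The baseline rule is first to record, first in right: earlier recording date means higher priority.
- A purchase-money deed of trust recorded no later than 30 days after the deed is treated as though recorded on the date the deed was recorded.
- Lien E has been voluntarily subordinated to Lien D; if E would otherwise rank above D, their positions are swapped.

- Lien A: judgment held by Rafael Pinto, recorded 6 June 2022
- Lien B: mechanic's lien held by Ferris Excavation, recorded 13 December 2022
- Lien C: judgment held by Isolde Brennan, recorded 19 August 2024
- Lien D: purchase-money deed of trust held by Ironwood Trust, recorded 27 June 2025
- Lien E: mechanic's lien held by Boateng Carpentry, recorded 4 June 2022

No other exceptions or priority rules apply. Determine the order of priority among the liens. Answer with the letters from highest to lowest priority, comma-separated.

D, A, B, C, E

Effective dates after the stated exceptions: D was recorded 167 days after the deed — beyond 30 days — so no relation-back applies.
Sorted by effective date: E (4 June 2022), A (6 June 2022), B (13 December 2022), C (19 August 2024), D (27 June 2025).
E is senior to D before the subordination, so the two trade places.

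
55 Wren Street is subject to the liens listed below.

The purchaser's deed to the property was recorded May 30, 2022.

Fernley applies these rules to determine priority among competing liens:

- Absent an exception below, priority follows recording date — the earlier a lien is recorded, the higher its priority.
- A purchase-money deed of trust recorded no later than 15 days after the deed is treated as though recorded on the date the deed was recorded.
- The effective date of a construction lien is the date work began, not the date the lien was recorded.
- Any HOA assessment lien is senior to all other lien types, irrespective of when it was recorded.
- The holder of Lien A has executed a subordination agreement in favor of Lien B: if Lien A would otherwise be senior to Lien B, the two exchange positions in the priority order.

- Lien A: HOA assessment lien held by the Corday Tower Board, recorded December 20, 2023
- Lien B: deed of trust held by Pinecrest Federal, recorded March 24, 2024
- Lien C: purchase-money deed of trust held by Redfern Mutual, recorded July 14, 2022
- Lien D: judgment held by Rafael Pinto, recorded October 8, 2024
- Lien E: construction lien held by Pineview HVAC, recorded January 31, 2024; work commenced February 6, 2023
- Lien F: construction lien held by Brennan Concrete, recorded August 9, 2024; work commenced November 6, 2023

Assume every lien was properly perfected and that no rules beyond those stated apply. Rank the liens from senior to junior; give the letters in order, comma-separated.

B, C, E, F, A, D

Effective dates: C was recorded 45 days after the deed, outside the 15-day window, so it keeps its recording date; E relates back to February 6, 2023 (work commenced); F's effective date is November 6, 2023, when work began.
A is an HOA assessment lien, so it outranks all other liens regardless of date.
Remaining liens by effective date: C (July 14, 2022), E (February 6, 2023), F (November 6, 2023), B (March 24, 2024), D (October 8, 2024).
The subordination applies — A was senior to B — so A and B swap.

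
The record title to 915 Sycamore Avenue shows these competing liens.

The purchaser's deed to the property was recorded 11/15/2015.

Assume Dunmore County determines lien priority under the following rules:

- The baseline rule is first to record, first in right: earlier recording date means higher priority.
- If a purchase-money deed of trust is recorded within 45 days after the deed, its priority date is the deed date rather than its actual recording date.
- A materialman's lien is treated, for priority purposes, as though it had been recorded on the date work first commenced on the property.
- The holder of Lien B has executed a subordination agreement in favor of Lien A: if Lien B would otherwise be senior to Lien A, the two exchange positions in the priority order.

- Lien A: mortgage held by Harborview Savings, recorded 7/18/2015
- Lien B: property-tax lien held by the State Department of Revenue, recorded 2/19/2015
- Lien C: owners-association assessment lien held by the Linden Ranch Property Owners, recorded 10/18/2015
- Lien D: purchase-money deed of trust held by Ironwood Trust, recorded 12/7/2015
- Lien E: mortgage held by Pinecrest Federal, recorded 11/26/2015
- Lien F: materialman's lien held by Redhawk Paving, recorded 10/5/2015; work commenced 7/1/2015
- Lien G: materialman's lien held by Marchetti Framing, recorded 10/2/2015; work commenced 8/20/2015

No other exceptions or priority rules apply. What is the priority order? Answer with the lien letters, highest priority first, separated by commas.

Effective dates: D relates back to the deed date 11/15/2015; F relates back to 7/1/2015 (work commenced); G relates back to 8/20/2015 (work commenced).
By effective date, earliest first: B (2/19/2015), F (7/1/2015), A (7/18/2015), G (8/20/2015), C (10/18/2015), D (11/15/2015), E (11/26/2015).
The subordination applies — B was senior to A — so B and A swap.

A, F, B, G, C, D, E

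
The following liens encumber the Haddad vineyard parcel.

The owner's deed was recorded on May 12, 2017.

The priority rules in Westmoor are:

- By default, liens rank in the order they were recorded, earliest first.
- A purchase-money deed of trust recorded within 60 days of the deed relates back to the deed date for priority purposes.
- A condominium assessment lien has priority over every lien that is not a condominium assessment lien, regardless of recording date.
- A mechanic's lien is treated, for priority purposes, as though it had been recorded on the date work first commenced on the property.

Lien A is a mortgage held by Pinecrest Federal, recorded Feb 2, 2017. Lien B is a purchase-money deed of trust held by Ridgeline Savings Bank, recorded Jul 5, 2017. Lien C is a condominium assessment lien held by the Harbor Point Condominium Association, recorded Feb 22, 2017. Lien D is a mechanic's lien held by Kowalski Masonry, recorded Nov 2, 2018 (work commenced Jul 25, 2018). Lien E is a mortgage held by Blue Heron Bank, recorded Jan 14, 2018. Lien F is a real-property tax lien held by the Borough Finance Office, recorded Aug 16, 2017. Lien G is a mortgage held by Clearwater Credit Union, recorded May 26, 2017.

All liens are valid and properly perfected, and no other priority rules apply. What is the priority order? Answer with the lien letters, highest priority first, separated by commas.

Adjusting effective dates: B was recorded within the 60-day window, so its effective date is the deed date May 12, 2017; D's effective date is Jul 25, 2018, when work began.
C is a condominium assessment lien and takes priority over every other lien.
The other liens, earliest effective date first: A (Feb 2, 2017), B (May 12, 2017), G (May 26, 2017), F (Aug 16, 2017), E (Jan 14, 2018), D (Jul 25, 2018).

C, A, B, G, F, E, D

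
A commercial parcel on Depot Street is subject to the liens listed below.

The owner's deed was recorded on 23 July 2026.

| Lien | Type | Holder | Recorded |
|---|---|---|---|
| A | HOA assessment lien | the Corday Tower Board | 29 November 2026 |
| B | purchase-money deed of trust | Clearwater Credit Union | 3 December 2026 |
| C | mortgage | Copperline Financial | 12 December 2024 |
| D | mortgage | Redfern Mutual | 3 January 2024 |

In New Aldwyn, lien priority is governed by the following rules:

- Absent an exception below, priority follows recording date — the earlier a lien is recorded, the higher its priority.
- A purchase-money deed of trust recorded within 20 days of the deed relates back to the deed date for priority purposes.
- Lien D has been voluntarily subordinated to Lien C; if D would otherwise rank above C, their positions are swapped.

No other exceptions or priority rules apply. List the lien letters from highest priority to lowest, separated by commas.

C, D, A, B

Effective dates: B was recorded 133 days after the deed — beyond 20 days — so no relation-back applies.
By effective date, earliest first: D (3 January 2024), C (12 December 2024), A (29 November 2026), B (3 December 2026).
D is senior to C before the subordination, so the two trade places.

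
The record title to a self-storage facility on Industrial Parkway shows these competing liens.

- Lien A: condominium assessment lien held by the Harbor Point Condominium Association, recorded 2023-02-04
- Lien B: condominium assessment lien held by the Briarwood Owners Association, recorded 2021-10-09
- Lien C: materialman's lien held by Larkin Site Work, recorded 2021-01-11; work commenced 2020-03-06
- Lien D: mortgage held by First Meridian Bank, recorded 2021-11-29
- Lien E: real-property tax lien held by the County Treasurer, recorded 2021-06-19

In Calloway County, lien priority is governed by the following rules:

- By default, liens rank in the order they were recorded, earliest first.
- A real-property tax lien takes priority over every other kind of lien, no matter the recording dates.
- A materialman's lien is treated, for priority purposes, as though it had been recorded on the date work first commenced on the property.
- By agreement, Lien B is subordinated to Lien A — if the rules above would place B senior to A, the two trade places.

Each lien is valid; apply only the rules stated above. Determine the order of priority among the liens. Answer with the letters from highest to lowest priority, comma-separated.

E, C, A, D, B

Adjusting effective dates: C relates back to 2020-03-06 (work commenced).
E, as a real-property tax lien, has superpriority and ranks first.
Remaining liens by effective date: C (2020-03-06), B (2021-10-09), D (2021-11-29), A (2023-02-04).
The subordination applies — B was senior to A — so B and A swap.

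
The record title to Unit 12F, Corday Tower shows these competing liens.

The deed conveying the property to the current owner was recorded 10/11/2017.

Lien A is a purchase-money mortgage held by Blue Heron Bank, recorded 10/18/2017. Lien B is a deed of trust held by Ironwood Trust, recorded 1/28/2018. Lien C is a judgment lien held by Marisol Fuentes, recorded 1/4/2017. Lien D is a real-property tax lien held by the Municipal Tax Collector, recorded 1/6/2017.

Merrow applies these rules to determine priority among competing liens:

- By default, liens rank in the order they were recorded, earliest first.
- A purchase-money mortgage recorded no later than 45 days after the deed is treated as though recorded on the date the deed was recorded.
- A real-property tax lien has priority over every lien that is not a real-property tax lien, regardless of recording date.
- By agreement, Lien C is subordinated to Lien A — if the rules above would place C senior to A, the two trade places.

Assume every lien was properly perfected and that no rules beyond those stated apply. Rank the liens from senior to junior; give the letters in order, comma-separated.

First, effective dates: A relates back to the deed date 10/11/2017.
As a real-property tax lien, D is senior to every other lien.
Remaining liens by effective date: C (1/4/2017), A (10/11/2017), B (1/28/2018).
C would otherwise be senior to A, so under the subordination agreement C and A exchange positions.

D, A, C, B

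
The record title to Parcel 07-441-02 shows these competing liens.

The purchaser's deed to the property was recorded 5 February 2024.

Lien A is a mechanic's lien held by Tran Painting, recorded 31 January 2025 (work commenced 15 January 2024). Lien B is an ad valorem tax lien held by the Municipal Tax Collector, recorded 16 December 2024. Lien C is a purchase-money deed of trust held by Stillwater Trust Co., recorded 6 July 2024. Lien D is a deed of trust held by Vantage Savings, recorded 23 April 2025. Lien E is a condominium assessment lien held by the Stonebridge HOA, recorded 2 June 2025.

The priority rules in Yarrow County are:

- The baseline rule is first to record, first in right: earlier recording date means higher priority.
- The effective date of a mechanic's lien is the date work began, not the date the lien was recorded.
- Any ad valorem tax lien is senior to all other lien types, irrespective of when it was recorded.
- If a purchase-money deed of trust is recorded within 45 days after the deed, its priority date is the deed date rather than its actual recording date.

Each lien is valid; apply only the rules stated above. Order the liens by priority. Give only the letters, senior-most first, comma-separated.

First, effective dates: A is treated as recorded 15 January 2024, the work-commencement date; C missed the 45-day window (152 days after the deed), so its recording date stands.
B is an ad valorem tax lien, so it outranks all other liens regardless of date.
Among the remaining liens, by effective date: A (15 January 2024), C (6 July 2024), D (23 April 2025), E (2 June 2025).

B, A, C, D, E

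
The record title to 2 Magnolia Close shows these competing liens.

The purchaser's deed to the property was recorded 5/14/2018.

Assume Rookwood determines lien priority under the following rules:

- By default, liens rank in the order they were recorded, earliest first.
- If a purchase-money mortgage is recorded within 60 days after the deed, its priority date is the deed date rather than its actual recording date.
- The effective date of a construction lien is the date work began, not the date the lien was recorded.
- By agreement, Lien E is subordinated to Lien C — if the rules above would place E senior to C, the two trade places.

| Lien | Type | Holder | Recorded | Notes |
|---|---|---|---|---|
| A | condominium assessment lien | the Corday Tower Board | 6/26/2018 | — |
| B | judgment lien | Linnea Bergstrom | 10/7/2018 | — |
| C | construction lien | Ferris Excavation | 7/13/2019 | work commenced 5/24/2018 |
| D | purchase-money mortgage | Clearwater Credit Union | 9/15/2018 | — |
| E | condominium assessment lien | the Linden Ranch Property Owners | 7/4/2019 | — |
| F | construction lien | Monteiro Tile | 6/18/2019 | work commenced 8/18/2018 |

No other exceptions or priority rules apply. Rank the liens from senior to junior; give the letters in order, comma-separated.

C, A, F, D, B, E

Effective dates after the stated exceptions: C relates back to 5/24/2018 (work commenced); D was recorded 124 days after the deed, outside the 60-day window, so it keeps its recording date; F is treated as recorded 8/18/2018, the work-commencement date.
Ordering by effective date: C (5/24/2018), A (6/26/2018), F (8/18/2018), D (9/15/2018), B (10/7/2018), E (7/4/2019).
E already ranks below C; the subordination has no effect.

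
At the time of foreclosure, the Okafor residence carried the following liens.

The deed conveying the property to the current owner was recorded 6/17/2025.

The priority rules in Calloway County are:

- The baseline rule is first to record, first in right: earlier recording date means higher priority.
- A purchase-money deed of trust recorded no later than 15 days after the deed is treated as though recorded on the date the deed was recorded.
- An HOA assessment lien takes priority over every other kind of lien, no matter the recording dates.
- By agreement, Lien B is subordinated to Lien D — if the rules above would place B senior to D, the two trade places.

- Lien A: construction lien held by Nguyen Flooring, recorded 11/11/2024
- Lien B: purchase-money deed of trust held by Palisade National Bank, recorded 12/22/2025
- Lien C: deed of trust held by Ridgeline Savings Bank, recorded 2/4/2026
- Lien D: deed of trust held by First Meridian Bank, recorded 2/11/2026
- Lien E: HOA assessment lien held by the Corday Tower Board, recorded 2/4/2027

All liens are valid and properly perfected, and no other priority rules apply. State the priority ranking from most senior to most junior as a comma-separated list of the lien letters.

E, A, D, C, B

Adjusting effective dates: B was recorded 188 days after the deed, outside the 15-day window, so it keeps its recording date.
E, as an HOA assessment lien, has superpriority and ranks first.
Ordering the rest by effective date: A (11/11/2024), B (12/22/2025), C (2/4/2026), D (2/11/2026).
Because B would otherwise rank above D, the subordination swaps them.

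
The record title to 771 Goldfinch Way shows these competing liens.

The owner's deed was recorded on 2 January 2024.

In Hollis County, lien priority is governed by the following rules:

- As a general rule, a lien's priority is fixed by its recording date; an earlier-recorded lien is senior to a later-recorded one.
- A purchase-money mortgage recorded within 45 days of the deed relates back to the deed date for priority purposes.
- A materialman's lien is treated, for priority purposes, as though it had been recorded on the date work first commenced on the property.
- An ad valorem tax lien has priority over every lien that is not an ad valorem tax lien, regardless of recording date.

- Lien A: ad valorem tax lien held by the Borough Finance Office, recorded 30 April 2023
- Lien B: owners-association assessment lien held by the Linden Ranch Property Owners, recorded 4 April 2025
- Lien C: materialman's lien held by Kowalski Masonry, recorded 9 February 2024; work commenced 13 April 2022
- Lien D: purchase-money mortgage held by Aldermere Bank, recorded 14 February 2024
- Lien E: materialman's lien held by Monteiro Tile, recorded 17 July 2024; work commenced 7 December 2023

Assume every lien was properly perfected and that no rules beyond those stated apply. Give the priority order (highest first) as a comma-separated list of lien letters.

A, C, E, D, B

Adjusting effective dates: C is treated as recorded 13 April 2022, the work-commencement date; D was recorded within the 45-day window, so its effective date is the deed date 2 January 2024; E relates back to 7 December 2023 (work commenced).
A, as an ad valorem tax lien, has superpriority and ranks first.
Ordering the rest by effective date: C (13 April 2022), E (7 December 2023), D (2 January 2024), B (4 April 2025).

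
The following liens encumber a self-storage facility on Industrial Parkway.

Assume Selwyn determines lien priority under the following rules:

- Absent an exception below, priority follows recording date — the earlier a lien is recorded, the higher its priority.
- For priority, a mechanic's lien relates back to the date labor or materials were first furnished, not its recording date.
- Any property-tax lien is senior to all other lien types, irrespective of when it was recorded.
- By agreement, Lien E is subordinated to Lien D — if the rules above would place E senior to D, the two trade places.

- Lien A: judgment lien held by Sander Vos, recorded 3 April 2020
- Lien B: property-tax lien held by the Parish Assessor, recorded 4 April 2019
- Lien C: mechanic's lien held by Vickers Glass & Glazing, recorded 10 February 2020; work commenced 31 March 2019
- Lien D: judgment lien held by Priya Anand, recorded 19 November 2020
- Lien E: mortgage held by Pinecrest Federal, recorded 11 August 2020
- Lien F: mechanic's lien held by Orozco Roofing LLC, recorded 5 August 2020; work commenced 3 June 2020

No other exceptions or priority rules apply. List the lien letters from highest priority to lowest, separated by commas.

B, C, A, F, D, E

First, effective dates: C is treated as recorded 31 March 2019, the work-commencement date; F relates back to 3 June 2020 (work commenced).
B is a property-tax lien, so it outranks all other liens regardless of date.
Ordering the rest by effective date: C (31 March 2019), A (3 April 2020), F (3 June 2020), E (11 August 2020), D (19 November 2020).
Because E would otherwise rank above D, the subordination swaps them.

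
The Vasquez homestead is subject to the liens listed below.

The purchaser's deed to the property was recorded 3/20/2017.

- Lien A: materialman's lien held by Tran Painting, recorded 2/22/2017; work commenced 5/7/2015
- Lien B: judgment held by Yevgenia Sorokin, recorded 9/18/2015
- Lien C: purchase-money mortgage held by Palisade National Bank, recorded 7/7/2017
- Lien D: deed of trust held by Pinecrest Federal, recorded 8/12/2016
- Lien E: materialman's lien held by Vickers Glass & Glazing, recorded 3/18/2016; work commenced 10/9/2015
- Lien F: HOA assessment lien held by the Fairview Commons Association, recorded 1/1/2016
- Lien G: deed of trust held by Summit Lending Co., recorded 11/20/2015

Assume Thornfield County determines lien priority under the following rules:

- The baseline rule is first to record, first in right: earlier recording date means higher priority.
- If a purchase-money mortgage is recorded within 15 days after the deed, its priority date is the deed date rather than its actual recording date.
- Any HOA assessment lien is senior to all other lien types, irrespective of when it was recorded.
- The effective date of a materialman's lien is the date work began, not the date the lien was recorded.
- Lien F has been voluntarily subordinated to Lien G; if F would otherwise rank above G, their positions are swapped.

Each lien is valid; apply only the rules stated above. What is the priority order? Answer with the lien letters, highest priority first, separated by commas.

G, A, B, E, F, D, C

First, effective dates: A is treated as recorded 5/7/2015, the work-commencement date; C was recorded 109 days after the deed, outside the 15-day window, so it keeps its recording date; E's effective date is 10/9/2015, when work began.
F is an HOA assessment lien, so it outranks all other liens regardless of date.
The other liens, earliest effective date first: A (5/7/2015), B (9/18/2015), E (10/9/2015), G (11/20/2015), D (8/12/2016), C (7/7/2017).
The subordination applies — F was senior to G — so F and G swap.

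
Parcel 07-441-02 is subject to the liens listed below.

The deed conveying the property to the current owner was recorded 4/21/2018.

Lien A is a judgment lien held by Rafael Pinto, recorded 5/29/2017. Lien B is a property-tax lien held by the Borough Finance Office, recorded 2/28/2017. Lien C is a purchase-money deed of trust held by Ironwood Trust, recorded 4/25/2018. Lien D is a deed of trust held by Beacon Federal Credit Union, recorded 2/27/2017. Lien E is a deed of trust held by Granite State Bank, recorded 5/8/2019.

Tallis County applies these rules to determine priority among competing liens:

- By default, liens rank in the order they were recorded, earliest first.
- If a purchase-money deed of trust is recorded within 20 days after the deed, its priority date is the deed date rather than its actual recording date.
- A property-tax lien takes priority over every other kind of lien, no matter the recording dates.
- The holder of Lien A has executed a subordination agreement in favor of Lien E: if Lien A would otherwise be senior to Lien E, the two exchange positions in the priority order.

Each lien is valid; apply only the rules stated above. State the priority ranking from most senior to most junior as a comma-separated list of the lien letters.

Effective dates: C was recorded within the 20-day window, so its effective date is the deed date 4/21/2018.
B is a property-tax lien and takes priority over every other lien.
The other liens, earliest effective date first: D (2/27/2017), A (5/29/2017), C (4/21/2018), E (5/8/2019).
A would otherwise be senior to E, so under the subordination agreement A and E exchange positions.

B, D, E, C, A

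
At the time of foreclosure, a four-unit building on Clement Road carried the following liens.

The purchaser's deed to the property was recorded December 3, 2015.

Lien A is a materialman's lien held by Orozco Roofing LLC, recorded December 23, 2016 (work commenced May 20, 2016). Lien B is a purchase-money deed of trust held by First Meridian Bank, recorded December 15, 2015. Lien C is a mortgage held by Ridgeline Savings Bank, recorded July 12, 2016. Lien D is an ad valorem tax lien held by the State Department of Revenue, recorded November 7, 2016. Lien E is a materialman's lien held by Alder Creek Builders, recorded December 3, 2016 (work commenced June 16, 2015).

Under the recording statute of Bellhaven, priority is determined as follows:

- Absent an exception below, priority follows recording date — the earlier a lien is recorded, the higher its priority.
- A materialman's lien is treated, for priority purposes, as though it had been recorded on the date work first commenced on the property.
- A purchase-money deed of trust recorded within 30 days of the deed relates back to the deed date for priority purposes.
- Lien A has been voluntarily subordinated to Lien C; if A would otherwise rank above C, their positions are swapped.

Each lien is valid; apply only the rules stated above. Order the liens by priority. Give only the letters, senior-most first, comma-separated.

E, B, C, A, D

Effective dates after the stated exceptions: A's effective date is May 20, 2016, when work began; B's effective date is the deed date, December 3, 2015; E relates back to June 16, 2015 (work commenced).
By effective date: E (June 16, 2015), B (December 3, 2015), A (May 20, 2016), C (July 12, 2016), D (November 7, 2016).
Because A would otherwise rank above C, the subordination swaps them.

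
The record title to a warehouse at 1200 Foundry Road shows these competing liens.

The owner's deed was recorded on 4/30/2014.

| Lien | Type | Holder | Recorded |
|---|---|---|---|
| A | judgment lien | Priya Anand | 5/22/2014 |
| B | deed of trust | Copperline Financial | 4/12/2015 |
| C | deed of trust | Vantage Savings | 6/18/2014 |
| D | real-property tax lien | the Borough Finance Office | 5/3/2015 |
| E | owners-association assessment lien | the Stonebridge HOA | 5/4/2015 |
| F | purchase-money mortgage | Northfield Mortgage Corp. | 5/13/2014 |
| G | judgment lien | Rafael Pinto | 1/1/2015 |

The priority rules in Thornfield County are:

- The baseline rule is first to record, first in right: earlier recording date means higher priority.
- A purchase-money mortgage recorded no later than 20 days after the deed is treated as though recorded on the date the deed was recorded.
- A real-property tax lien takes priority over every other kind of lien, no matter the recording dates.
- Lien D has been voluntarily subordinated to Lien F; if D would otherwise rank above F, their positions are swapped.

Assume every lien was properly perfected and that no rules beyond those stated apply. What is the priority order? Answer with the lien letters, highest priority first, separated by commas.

First, effective dates: F's effective date is the deed date, 4/30/2014.
D is a real-property tax lien, so it outranks all other liens regardless of date.
Remaining liens by effective date: F (4/30/2014), A (5/22/2014), C (6/18/2014), G (1/1/2015), B (4/12/2015), E (5/4/2015).
D is senior to F before the subordination, so the two trade places.

F, D, A, C, G, B, E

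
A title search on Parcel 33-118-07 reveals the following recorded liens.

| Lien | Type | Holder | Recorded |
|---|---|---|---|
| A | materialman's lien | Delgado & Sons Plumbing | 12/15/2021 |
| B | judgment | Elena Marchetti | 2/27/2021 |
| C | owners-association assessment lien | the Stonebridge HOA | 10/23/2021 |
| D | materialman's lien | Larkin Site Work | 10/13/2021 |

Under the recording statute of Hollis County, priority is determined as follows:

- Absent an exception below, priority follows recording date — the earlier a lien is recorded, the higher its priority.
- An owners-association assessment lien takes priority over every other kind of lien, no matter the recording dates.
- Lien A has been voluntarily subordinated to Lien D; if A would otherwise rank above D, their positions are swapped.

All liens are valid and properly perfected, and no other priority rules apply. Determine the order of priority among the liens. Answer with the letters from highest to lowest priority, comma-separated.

C, B, D, A

C, as an owners-association assessment lien, has superpriority and ranks first.
Among the remaining liens, by effective date: B (2/27/2021), D (10/13/2021), A (12/15/2021).
A already ranks below D; the subordination has no effect.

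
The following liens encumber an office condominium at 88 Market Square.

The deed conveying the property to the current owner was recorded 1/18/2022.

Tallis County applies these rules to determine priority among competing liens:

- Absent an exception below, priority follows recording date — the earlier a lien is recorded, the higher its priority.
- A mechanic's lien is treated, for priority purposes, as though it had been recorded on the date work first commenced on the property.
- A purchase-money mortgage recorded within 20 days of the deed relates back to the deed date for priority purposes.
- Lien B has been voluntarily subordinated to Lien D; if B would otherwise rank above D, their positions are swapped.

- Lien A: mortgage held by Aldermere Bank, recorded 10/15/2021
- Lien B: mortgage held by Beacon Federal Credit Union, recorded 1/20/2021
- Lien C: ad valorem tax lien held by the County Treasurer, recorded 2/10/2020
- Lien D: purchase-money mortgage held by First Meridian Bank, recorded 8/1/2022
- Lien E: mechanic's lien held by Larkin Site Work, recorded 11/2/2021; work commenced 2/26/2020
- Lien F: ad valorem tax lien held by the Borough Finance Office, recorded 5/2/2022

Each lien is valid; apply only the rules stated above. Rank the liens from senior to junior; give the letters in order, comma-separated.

C, E, D, A, F, B

Adjusting effective dates: D missed the 20-day window (195 days after the deed), so its recording date stands; E relates back to 2/26/2020 (work commenced).
Sorted by effective date: C (2/10/2020), E (2/26/2020), B (1/20/2021), A (10/15/2021), F (5/2/2022), D (8/1/2022).
The subordination applies — B was senior to D — so B and D swap.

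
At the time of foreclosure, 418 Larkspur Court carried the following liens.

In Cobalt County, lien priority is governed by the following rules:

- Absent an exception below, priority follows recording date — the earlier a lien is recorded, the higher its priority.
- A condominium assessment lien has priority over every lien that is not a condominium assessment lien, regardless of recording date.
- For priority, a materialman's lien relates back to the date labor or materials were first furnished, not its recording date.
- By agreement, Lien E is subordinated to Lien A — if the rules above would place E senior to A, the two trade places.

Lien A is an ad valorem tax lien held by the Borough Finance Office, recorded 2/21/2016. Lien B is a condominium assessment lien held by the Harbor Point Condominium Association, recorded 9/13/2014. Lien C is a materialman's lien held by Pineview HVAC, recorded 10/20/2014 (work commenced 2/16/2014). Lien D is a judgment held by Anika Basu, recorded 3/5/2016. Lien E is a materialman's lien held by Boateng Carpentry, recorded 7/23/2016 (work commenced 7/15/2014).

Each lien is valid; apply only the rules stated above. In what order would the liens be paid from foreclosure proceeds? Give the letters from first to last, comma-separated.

B, C, A, E, D

Effective dates after the stated exceptions: C's effective date is 2/16/2014, when work began; E is treated as recorded 7/15/2014, the work-commencement date.
As a condominium assessment lien, B is senior to every other lien.
Among the remaining liens, by effective date: C (2/16/2014), E (7/15/2014), A (2/21/2016), D (3/5/2016).
Because E would otherwise rank above A, the subordination swaps them.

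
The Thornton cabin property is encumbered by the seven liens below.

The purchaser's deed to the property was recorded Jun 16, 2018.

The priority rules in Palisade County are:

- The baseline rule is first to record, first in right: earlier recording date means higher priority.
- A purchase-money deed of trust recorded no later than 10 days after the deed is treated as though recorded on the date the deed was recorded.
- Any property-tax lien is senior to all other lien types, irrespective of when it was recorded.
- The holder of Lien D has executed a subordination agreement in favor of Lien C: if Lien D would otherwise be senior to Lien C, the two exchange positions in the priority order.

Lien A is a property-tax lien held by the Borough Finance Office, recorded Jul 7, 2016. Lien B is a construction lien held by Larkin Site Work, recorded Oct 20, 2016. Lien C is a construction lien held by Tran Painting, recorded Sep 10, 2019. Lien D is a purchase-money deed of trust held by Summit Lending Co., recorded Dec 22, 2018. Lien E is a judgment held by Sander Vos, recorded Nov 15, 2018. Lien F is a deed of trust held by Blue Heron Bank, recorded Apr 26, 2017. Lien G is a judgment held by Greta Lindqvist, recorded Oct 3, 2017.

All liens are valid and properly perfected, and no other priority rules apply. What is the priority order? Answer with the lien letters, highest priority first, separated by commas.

Adjusting effective dates: D missed the 10-day window (189 days after the deed), so its recording date stands.
A is a property-tax lien and takes priority over every other lien.
Ordering the rest by effective date: B (Oct 20, 2016), F (Apr 26, 2017), G (Oct 3, 2017), E (Nov 15, 2018), D (Dec 22, 2018), C (Sep 10, 2019).
D would otherwise be senior to C, so under the subordination agreement D and C exchange positions.

A, B, F, G, E, C, D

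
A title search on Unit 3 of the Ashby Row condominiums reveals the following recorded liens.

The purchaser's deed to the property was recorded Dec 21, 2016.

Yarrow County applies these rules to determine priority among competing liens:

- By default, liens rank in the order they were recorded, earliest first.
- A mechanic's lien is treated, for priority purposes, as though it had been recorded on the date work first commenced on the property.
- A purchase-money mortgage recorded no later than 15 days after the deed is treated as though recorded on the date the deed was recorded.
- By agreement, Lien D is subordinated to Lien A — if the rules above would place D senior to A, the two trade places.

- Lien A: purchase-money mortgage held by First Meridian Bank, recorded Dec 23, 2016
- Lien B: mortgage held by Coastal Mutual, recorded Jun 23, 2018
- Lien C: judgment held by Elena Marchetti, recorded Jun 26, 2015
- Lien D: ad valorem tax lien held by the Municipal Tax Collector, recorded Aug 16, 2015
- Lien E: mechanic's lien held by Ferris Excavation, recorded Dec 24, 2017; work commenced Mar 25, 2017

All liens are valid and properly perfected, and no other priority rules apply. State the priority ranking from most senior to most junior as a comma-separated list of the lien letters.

Effective dates after the stated exceptions: A was recorded within the 15-day window, so its effective date is the deed date Dec 21, 2016; E is treated as recorded Mar 25, 2017, the work-commencement date.
By effective date, earliest first: C (Jun 26, 2015), D (Aug 16, 2015), A (Dec 21, 2016), E (Mar 25, 2017), B (Jun 23, 2018).
D would otherwise be senior to A, so under the subordination agreement D and A exchange positions.

C, A, D, E, B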